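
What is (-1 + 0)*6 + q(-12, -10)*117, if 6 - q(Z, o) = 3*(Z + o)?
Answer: 8418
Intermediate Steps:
q(Z, o) = 6 - 3*Z - 3*o (q(Z, o) = 6 - 3*(Z + o) = 6 - (3*Z + 3*o) = 6 + (-3*Z - 3*o) = 6 - 3*Z - 3*o)
(-1 + 0)*6 + q(-12, -10)*117 = (-1 + 0)*6 + (6 - 3*(-12) - 3*(-10))*117 = -1*6 + (6 + 36 + 30)*117 = -6 + 72*117 = -6 + 8424 = 8418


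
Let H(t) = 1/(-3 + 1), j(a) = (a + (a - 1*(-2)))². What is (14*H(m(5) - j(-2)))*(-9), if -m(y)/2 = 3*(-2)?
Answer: 63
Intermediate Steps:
m(y) = 12 (m(y) = -6*(-2) = -2*(-6) = 12)
j(a) = (2 + 2*a)² (j(a) = (a + (a + 2))² = (a + (2 + a))² = (2 + 2*a)²)
H(t) = -½ (H(t) = 1/(-2) = -½)
(14*H(m(5) - j(-2)))*(-9) = (14*(-½))*(-9) = -7*(-9) = 63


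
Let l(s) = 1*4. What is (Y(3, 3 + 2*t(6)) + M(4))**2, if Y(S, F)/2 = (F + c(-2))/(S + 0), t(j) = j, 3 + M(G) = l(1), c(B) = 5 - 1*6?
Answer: 961/9 ≈ 106.78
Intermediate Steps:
c(B) = -1 (c(B) = 5 - 6 = -1)
l(s) = 4
M(G) = 1 (M(G) = -3 + 4 = 1)
Y(S, F) = 2*(-1 + F)/S (Y(S, F) = 2*((F - 1)/(S + 0)) = 2*((-1 + F)/S) = 2*(-1 + F)/S)
(Y(3, 3 + 2*t(6)) + M(4))**2 = (2*(-1 + (3 + 2*6))/3 + 1)**2 = (2*(1/3)*(-1 + (3 + 12)) + 1)**2 = (2*(1/3)*(-1 + 15) + 1)**2 = (2*(1/3)*14 + 1)**2 = (28/3 + 1)**2 = (31/3)**2 = 961/9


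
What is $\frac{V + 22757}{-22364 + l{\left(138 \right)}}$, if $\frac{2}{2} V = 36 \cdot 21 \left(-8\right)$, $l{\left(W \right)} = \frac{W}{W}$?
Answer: $- \frac{1519}{2033} \approx -0.74717$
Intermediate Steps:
$l{\left(W \right)} = 1$
$V = -6048$ ($V = 36 \cdot 21 \left(-8\right) = 756 \left(-8\right) = -6048$)
$\frac{V + 22757}{-22364 + l{\left(138 \right)}} = \frac{-6048 + 22757}{-22364 + 1} = \frac{16709}{-22363} = 16709 \left(- \frac{1}{22363}\right) = - \frac{1519}{2033}$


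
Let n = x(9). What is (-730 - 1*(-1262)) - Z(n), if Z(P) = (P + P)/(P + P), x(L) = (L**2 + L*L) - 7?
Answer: 531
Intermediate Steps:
x(L) = -7 + 2*L**2 (x(L) = (L**2 + L**2) - 7 = 2*L**2 - 7 = -7 + 2*L**2)
n = 155 (n = -7 + 2*9**2 = -7 + 2*81 = -7 + 162 = 155)
Z(P) = 1 (Z(P) = (2*P)/((2*P)) = (2*P)*(1/(2*P)) = 1)
(-730 - 1*(-1262)) - Z(n) = (-730 - 1*(-1262)) - 1*1 = (-730 + 1262) - 1 = 532 - 1 = 531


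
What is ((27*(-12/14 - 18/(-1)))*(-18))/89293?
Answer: -58320/625051 ≈ -0.093304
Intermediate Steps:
((27*(-12/14 - 18/(-1)))*(-18))/89293 = ((27*(-12*1/14 - 18*(-1)))*(-18))*(1/89293) = ((27*(-6/7 + 18))*(-18))*(1/89293) = ((27*(120/7))*(-18))*(1/89293) = ((3240/7)*(-18))*(1/89293) = -58320/7*1/89293 = -58320/625051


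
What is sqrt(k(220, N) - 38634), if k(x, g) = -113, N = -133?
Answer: I*sqrt(38747) ≈ 196.84*I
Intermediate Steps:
sqrt(k(220, N) - 38634) = sqrt(-113 - 38634) = sqrt(-38747) = I*sqrt(38747)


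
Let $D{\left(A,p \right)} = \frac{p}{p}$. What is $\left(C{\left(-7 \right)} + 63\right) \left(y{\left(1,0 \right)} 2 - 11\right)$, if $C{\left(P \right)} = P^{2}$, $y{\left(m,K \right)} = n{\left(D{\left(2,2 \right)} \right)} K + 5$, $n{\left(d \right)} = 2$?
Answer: $-112$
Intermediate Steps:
$D{\left(A,p \right)} = 1$
$y{\left(m,K \right)} = 5 + 2 K$ ($y{\left(m,K \right)} = 2 K + 5 = 5 + 2 K$)
$\left(C{\left(-7 \right)} + 63\right) \left(y{\left(1,0 \right)} 2 - 11\right) = \left(\left(-7\right)^{2} + 63\right) \left(\left(5 + 2 \cdot 0\right) 2 - 11\right) = \left(49 + 63\right) \left(\left(5 + 0\right) 2 - 11\right) = 112 \left(5 \cdot 2 - 11\right) = 112 \left(10 - 11\right) = 112 \left(-1\right) = -112$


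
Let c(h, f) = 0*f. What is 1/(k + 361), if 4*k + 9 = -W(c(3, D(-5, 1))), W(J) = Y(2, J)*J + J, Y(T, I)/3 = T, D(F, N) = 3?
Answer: 4/1435 ≈ 0.0027875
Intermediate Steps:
c(h, f) = 0
Y(T, I) = 3*T
W(J) = 7*J (W(J) = (3*2)*J + J = 6*J + J = 7*J)
k = -9/4 (k = -9/4 + (-7*0)/4 = -9/4 + (-1*0)/4 = -9/4 + (¼)*0 = -9/4 + 0 = -9/4 ≈ -2.2500)
1/(k + 361) = 1/(-9/4 + 361) = 1/(1435/4) = 4/1435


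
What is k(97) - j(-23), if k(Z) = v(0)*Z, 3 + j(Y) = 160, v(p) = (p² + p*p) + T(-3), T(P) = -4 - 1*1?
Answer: -642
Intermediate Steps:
T(P) = -5 (T(P) = -4 - 1 = -5)
v(p) = -5 + 2*p² (v(p) = (p² + p*p) - 5 = (p² + p²) - 5 = 2*p² - 5 = -5 + 2*p²)
j(Y) = 157 (j(Y) = -3 + 160 = 157)
k(Z) = -5*Z (k(Z) = (-5 + 2*0²)*Z = (-5 + 2*0)*Z = (-5 + 0)*Z = -5*Z)
k(97) - j(-23) = -5*97 - 1*157 = -485 - 157 = -642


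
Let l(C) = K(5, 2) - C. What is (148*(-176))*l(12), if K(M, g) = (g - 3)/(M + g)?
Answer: 2214080/7 ≈ 3.1630e+5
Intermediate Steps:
K(M, g) = (-3 + g)/(M + g)
l(C) = -⅐ - C (l(C) = (-3 + 2)/(5 + 2) - C = -1/7 - C = (⅐)*(-1) - C = -⅐ - C)
(148*(-176))*l(12) = (148*(-176))*(-⅐ - 1*12) = -26048*(-⅐ - 12) = -26048*(-85/7) = 2214080/7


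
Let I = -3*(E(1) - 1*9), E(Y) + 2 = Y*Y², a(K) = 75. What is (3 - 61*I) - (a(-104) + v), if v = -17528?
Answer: 15626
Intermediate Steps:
E(Y) = -2 + Y³ (E(Y) = -2 + Y*Y² = -2 + Y³)
I = 30 (I = -3*((-2 + 1³) - 1*9) = -3*((-2 + 1) - 9) = -3*(-1 - 9) = -3*(-10) = 30)
(3 - 61*I) - (a(-104) + v) = (3 - 61*30) - (75 - 17528) = (3 - 1830) - 1*(-17453) = -1827 + 17453 = 15626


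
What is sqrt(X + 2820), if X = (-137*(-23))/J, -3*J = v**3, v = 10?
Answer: 3*sqrt(3122830)/100 ≈ 53.015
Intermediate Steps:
J = -1000/3 (J = -1/3*10**3 = -1/3*1000 = -1000/3 ≈ -333.33)
X = -9453/1000 (X = (-137*(-23))/(-1000/3) = 3151*(-3/1000) = -9453/1000 ≈ -9.4530)
sqrt(X + 2820) = sqrt(-9453/1000 + 2820) = sqrt(2810547/1000) = 3*sqrt(3122830)/100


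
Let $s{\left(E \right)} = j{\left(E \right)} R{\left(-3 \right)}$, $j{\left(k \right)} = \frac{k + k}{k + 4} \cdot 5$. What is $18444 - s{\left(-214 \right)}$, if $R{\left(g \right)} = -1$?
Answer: $\frac{387538}{21} \approx 18454.0$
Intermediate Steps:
$j{\left(k \right)} = \frac{10 k}{4 + k}$ ($j{\left(k \right)} = \frac{2 k}{4 + k} 5 = \frac{10 k}{4 + k}$)
$s{\left(E \right)} = - \frac{10 E}{4 + E}$ ($s{\left(E \right)} = \frac{10 E}{4 + E} \left(-1\right) = - \frac{10 E}{4 + E}$)
$18444 - s{\left(-214 \right)} = 18444 - \left(-10\right) \left(-214\right) \frac{1}{4 - 214} = 18444 - \left(-10\right) \left(-214\right) \frac{1}{-210} = 18444 - \left(-10\right) \left(-214\right) \left(- \frac{1}{210}\right) = 18444 - - \frac{214}{21} = 18444 + \frac{214}{21} = \frac{387538}{21}$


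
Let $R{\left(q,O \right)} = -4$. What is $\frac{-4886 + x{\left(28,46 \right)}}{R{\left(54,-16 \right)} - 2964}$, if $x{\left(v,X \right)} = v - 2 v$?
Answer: $\frac{351}{212} \approx 1.6557$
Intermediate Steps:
$x{\left(v,X \right)} = - v$
$\frac{-4886 + x{\left(28,46 \right)}}{R{\left(54,-16 \right)} - 2964} = \frac{-4886 - 28}{-4 - 2964} = \frac{-4886 - 28}{-2968} = \left(-4914\right) \left(- \frac{1}{2968}\right) = \frac{351}{212}$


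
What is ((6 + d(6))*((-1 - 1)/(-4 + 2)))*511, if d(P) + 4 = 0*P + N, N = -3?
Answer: -511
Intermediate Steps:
d(P) = -7 (d(P) = -4 + (0*P - 3) = -4 + (0 - 3) = -4 - 3 = -7)
((6 + d(6))*((-1 - 1)/(-4 + 2)))*511 = ((6 - 7)*((-1 - 1)/(-4 + 2)))*511 = -(-2)/(-2)*511 = -(-2)*(-1)/2*511 = -1*1*511 = -1*511 = -511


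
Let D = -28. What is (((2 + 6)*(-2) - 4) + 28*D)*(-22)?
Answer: 17688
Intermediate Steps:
(((2 + 6)*(-2) - 4) + 28*D)*(-22) = (((2 + 6)*(-2) - 4) + 28*(-28))*(-22) = ((8*(-2) - 4) - 784)*(-22) = ((-16 - 4) - 784)*(-22) = (-20 - 784)*(-22) = -804*(-22) = 17688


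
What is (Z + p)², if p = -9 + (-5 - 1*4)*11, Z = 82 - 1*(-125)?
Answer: 9801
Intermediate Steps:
Z = 207 (Z = 82 + 125 = 207)
p = -108 (p = -9 + (-5 - 4)*11 = -9 - 9*11 = -9 - 99 = -108)
(Z + p)² = (207 - 108)² = 99² = 9801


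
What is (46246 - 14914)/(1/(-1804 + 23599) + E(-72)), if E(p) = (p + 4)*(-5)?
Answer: 682880940/7410301 ≈ 92.153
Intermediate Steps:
E(p) = -20 - 5*p (E(p) = (4 + p)*(-5) = -20 - 5*p)
(46246 - 14914)/(1/(-1804 + 23599) + E(-72)) = (46246 - 14914)/(1/(-1804 + 23599) + (-20 - 5*(-72))) = 31332/(1/21795 + (-20 + 360)) = 31332/(1/21795 + 340) = 31332/(7410301/21795) = 31332*(21795/7410301) = 682880940/7410301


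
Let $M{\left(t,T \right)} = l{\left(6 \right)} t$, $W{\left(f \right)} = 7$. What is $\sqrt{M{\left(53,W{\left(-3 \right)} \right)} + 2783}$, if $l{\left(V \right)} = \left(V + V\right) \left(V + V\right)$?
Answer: $\sqrt{10415} \approx 102.05$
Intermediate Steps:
$l{\left(V \right)} = 4 V^{2}$ ($l{\left(V \right)} = 2 V 2 V = 4 V^{2}$)
$M{\left(t,T \right)} = 144 t$ ($M{\left(t,T \right)} = 4 \cdot 6^{2} t = 4 \cdot 36 t = 144 t$)
$\sqrt{M{\left(53,W{\left(-3 \right)} \right)} + 2783} = \sqrt{144 \cdot 53 + 2783} = \sqrt{7632 + 2783} = \sqrt{10415}$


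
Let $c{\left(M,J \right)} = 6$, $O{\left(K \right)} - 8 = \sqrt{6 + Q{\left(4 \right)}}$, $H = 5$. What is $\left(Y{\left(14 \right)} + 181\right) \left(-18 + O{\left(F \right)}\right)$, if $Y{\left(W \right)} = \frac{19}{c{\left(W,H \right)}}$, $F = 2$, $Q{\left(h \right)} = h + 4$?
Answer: $- \frac{5525}{3} + \frac{1105 \sqrt{14}}{6} \approx -1152.6$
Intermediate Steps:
$Q{\left(h \right)} = 4 + h$
$O{\left(K \right)} = 8 + \sqrt{14}$ ($O{\left(K \right)} = 8 + \sqrt{6 + \left(4 + 4\right)} = 8 + \sqrt{6 + 8} = 8 + \sqrt{14}$)
$Y{\left(W \right)} = \frac{19}{6}$
$\left(Y{\left(14 \right)} + 181\right) \left(-18 + O{\left(F \right)}\right) = \left(\frac{19}{6} + 181\right) \left(-18 + \left(8 + \sqrt{14}\right)\right) = \frac{1105 \left(-10 + \sqrt{14}\right)}{6} = - \frac{5525}{3} + \frac{1105 \sqrt{14}}{6}$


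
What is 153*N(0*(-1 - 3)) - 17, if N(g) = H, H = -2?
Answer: -323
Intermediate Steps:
N(g) = -2
153*N(0*(-1 - 3)) - 17 = 153*(-2) - 17 = -306 - 17 = -323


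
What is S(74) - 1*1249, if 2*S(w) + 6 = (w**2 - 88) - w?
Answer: 1405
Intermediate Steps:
S(w) = -47 + w**2/2 - w/2 (S(w) = -3 + ((w**2 - 88) - w)/2 = -3 + ((-88 + w**2) - w)/2 = -3 + (-88 + w**2 - w)/2 = -3 + (-44 + w**2/2 - w/2) = -47 + w**2/2 - w/2)
S(74) - 1*1249 = (-47 + (1/2)*74**2 - 1/2*74) - 1*1249 = (-47 + (1/2)*5476 - 37) - 1249 = (-47 + 2738 - 37) - 1249 = 2654 - 1249 = 1405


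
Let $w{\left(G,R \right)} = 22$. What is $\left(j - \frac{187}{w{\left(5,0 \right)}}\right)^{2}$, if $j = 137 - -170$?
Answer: $\frac{356409}{4} \approx 89102.0$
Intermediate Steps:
$j = 307$ ($j = 137 + 170 = 307$)
$\left(j - \frac{187}{w{\left(5,0 \right)}}\right)^{2} = \left(307 - \frac{187}{22}\right)^{2} = \left(307 - \frac{17}{2}\right)^{2} = \left(\frac{597}{2}\right)^{2} = \frac{356409}{4}$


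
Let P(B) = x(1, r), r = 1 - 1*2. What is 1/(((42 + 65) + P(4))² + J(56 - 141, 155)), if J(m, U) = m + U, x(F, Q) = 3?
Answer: 1/12170 ≈ 8.2169e-5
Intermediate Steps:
r = -1 (r = 1 - 2 = -1)
P(B) = 3
J(m, U) = U + m
1/(((42 + 65) + P(4))² + J(56 - 141, 155)) = 1/(((42 + 65) + 3)² + (155 + (56 - 141))) = 1/((107 + 3)² + (155 - 85)) = 1/(110² + 70) = 1/(12100 + 70) = 1/12170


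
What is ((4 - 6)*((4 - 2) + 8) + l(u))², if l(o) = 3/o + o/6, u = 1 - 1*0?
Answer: 10201/36 ≈ 283.36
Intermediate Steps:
u = 1 (u = 1 + 0 = 1)
l(o) = 3/o + o/6 (l(o) = 3/o + o*(⅙) = 3/o + o/6)
((4 - 6)*((4 - 2) + 8) + l(u))² = ((4 - 6)*((4 - 2) + 8) + (3/1 + (⅙)*1))² = (-2*(2 + 8) + (3*1 + ⅙))² = (-2*10 + (3 + ⅙))² = (-20 + 19/6)² = (-101/6)² = 10201/36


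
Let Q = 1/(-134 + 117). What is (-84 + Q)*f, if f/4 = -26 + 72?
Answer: -262936/17 ≈ -15467.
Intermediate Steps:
Q = -1/17 (Q = 1/(-17) = -1/17 ≈ -0.058824)
f = 184 (f = 4*(-26 + 72) = 4*46 = 184)
(-84 + Q)*f = (-84 - 1/17)*184 = -1429/17*184 = -262936/17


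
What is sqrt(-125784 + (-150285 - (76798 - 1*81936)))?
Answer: I*sqrt(270931) ≈ 520.51*I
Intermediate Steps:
sqrt(-125784 + (-150285 - (76798 - 1*81936))) = sqrt(-125784 + (-150285 - (76798 - 81936))) = sqrt(-125784 + (-150285 - 1*(-5138))) = sqrt(-125784 + (-150285 + 5138)) = sqrt(-125784 - 145147) = sqrt(-270931) = I*sqrt(270931)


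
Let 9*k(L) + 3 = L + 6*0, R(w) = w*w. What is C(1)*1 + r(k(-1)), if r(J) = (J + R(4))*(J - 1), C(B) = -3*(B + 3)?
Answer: -2792/81 ≈ -34.469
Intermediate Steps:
R(w) = w²
C(B) = -9 - 3*B (C(B) = -3*(3 + B) = -9 - 3*B)
k(L) = -⅓ + L/9 (k(L) = -⅓ + (L + 6*0)/9 = -⅓ + (L + 0)/9 = -⅓ + L/9)
r(J) = (-1 + J)*(16 + J) (r(J) = (J + 4²)*(J - 1) = (J + 16)*(-1 + J) = (16 + J)*(-1 + J) = (-1 + J)*(16 + J))
C(1)*1 + r(k(-1)) = (-9 - 3*1)*1 + (-16 + (-⅓ + (⅑)*(-1))² + 15*(-⅓ + (⅑)*(-1))) = (-9 - 3)*1 + (-16 + (-⅓ - ⅑)² + 15*(-⅓ - ⅑)) = -12*1 + (-16 + (-4/9)² + 15*(-4/9)) = -12 + (-16 + 16/81 - 20/3) = -12 - 1820/81 = -2792/81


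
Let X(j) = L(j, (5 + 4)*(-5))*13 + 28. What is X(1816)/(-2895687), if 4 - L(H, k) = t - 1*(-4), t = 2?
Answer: -2/2895687 ≈ -6.9068e-7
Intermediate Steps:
L(H, k) = -2 (L(H, k) = 4 - (2 - 1*(-4)) = 4 - (2 + 4) = 4 - 1*6 = 4 - 6 = -2)
X(j) = 2 (X(j) = -2*13 + 28 = -26 + 28 = 2)
X(1816)/(-2895687) = 2/(-2895687) = 2*(-1/2895687) = -2/2895687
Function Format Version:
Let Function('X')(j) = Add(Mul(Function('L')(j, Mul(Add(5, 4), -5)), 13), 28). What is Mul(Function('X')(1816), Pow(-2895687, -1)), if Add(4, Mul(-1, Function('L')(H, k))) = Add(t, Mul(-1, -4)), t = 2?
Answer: Rational(-2, 2895687) ≈ -6.9068e-7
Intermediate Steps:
Function('L')(H, k) = -2 (Function('L')(H, k) = Add(4, Mul(-1, Add(2, Mul(-1, -4)))) = Add(4, Mul(-1, Add(2, 4))) = Add(4, Mul(-1, 6)) = Add(4, -6) = -2)
Function('X')(j) = 2 (Function('X')(j) = Add(Mul(-2, 13), 28) = Add(-26, 28) = 2)
Mul(Function('X')(1816), Pow(-2895687, -1)) = Mul(2, Pow(-2895687, -1)) = Mul(2, Rational(-1, 2895687)) = Rational(-2, 2895687)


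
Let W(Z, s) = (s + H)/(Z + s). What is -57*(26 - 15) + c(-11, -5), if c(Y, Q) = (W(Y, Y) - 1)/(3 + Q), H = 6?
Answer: -27571/44 ≈ -626.61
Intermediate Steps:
W(Z, s) = (6 + s)/(Z + s) (W(Z, s) = (s + 6)/(Z + s) = (6 + s)/(Z + s))
c(Y, Q) = (-1 + (6 + Y)/(2*Y))/(3 + Q) (c(Y, Q) = ((6 + Y)/(Y + Y) - 1)/(3 + Q) = ((6 + Y)/((2*Y)) - 1)/(3 + Q) = ((1/(2*Y))*(6 + Y) - 1)/(3 + Q) = ((6 + Y)/(2*Y) - 1)/(3 + Q) = (-1 + (6 + Y)/(2*Y))/(3 + Q))
-57*(26 - 15) + c(-11, -5) = -57*(26 - 15) + (½)*(6 - 1*(-11))/(-11*(3 - 5)) = -57*11 + (½)*(-1/11)*(6 + 11)/(-2) = -627 + (½)*(-1/11)*(-½)*17 = -627 + 17/44 = -27571/44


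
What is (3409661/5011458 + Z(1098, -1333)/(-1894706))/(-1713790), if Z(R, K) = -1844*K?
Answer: 585811920515/1627284657356678892 ≈ 3.5999e-7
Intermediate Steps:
(3409661/5011458 + Z(1098, -1333)/(-1894706))/(-1713790) = (3409661/5011458 - 1844*(-1333)/(-1894706))/(-1713790) = (3409661*(1/5011458) + 2458052*(-1/1894706))*(-1/1713790) = (3409661/5011458 - 1229026/947353)*(-1/1713790) = -2929059602575/4747619770674*(-1/1713790) = 585811920515/1627284657356678892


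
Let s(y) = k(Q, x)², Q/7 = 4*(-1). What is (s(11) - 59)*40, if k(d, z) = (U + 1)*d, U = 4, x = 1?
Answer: 781640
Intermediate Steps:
Q = -28 (Q = 7*(4*(-1)) = 7*(-4) = -28)
k(d, z) = 5*d (k(d, z) = (4 + 1)*d = 5*d)
s(y) = 19600 (s(y) = (5*(-28))² = (-140)² = 19600)
(s(11) - 59)*40 = (19600 - 59)*40 = 19541*40 = 781640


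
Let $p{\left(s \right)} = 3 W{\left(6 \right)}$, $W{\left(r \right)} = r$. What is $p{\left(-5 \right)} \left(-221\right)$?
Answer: $-3978$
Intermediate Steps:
$p{\left(s \right)} = 18$ ($p{\left(s \right)} = 3 \cdot 6 = 18$)
$p{\left(-5 \right)} \left(-221\right) = 18 \left(-221\right) = -3978$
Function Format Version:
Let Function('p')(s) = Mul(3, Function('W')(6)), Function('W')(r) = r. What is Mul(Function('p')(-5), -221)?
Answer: -3978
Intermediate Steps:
Function('p')(s) = 18 (Function('p')(s) = Mul(3, 6) = 18)
Mul(Function('p')(-5), -221) = Mul(18, -221) = -3978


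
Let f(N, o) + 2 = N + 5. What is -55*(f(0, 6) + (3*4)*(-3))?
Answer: 1815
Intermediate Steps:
f(N, o) = 3 + N (f(N, o) = -2 + (N + 5) = -2 + (5 + N) = 3 + N)
-55*(f(0, 6) + (3*4)*(-3)) = -55*((3 + 0) + (3*4)*(-3)) = -55*(3 + 12*(-3)) = -55*(3 - 36) = -55*(-33) = 1815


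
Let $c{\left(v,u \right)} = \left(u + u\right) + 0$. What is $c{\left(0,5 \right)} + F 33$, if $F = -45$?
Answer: $-1475$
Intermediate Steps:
$c{\left(v,u \right)} = 2 u$ ($c{\left(v,u \right)} = 2 u + 0 = 2 u$)
$c{\left(0,5 \right)} + F 33 = 2 \cdot 5 - 1485 = 10 - 1485 = -1475$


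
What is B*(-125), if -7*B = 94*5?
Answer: 58750/7 ≈ 8392.9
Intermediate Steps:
B = -470/7 (B = -94*5/7 = -⅐*470 = -470/7 ≈ -67.143)
B*(-125) = -470/7*(-125) = 58750/7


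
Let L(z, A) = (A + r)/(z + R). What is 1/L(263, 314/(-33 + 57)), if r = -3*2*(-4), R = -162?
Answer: 1212/445 ≈ 2.7236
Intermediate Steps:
r = 24 (r = -6*(-4) = 24)
L(z, A) = (24 + A)/(-162 + z) (L(z, A) = (A + 24)/(z - 162) = (24 + A)/(-162 + z))
1/L(263, 314/(-33 + 57)) = 1/((24 + 314/(-33 + 57))/(-162 + 263)) = 1/((24 + 314/24)/101) = 1/((24 + 314*(1/24))/101) = 1/((24 + 157/12)/101) = 1/((1/101)*(445/12)) = 1/(445/1212) = 1212/445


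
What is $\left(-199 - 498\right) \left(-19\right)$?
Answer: $13243$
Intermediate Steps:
$\left(-199 - 498\right) \left(-19\right) = \left(-697\right) \left(-19\right) = 13243$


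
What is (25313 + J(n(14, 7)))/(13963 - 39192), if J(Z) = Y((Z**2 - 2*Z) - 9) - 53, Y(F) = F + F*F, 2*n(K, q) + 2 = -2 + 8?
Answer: -25332/25229 ≈ -1.0041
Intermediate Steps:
n(K, q) = 2 (n(K, q) = -1 + (-2 + 8)/2 = -1 + (1/2)*6 = -1 + 3 = 2)
Y(F) = F + F**2
J(Z) = -53 + (-9 + Z**2 - 2*Z)*(-8 + Z**2 - 2*Z) (J(Z) = ((Z**2 - 2*Z) - 9)*(1 + ((Z**2 - 2*Z) - 9)) - 53 = (-9 + Z**2 - 2*Z)*(1 + (-9 + Z**2 - 2*Z)) - 53 = (-9 + Z**2 - 2*Z)*(-8 + Z**2 - 2*Z) - 53 = -53 + (-9 + Z**2 - 2*Z)*(-8 + Z**2 - 2*Z))
(25313 + J(n(14, 7)))/(13963 - 39192) = (25313 + (-53 + (8 - 1*2**2 + 2*2)*(9 - 1*2**2 + 2*2)))/(13963 - 39192) = (25313 + (-53 + (8 - 1*4 + 4)*(9 - 1*4 + 4)))/(-25229) = (25313 + (-53 + (8 - 4 + 4)*(9 - 4 + 4)))*(-1/25229) = (25313 + (-53 + 8*9))*(-1/25229) = (25313 + (-53 + 72))*(-1/25229) = (25313 + 19)*(-1/25229) = 25332*(-1/25229) = -25332/25229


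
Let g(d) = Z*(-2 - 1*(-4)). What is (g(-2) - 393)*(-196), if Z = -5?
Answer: 78988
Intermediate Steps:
g(d) = -10 (g(d) = -5*(-2 - 1*(-4)) = -5*(-2 + 4) = -5*2 = -10)
(g(-2) - 393)*(-196) = (-10 - 393)*(-196) = -403*(-196) = 78988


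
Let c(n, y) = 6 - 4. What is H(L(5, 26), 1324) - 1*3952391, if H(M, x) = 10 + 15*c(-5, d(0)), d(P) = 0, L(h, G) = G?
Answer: -3952351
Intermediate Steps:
c(n, y) = 2
H(M, x) = 40 (H(M, x) = 10 + 15*2 = 10 + 30 = 40)
H(L(5, 26), 1324) - 1*3952391 = 40 - 1*3952391 = 40 - 3952391 = -3952351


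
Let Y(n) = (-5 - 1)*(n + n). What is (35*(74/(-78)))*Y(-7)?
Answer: -36260/13 ≈ -2789.2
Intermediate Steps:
Y(n) = -12*n
(35*(74/(-78)))*Y(-7) = (35*(74/(-78)))*(-12*(-7)) = (35*(74*(-1/78)))*84 = (35*(-37/39))*84 = -1295/39*84 = -36260/13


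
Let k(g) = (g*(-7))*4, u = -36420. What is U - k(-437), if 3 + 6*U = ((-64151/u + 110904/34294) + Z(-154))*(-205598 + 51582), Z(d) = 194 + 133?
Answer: -7994458705176833/936740610 ≈ -8.5343e+6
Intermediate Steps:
Z(d) = 327
k(g) = -28*g (k(g) = -7*g*4 = -28*g)
U = -7982996747072873/936740610 (U = -½ + (((-64151/(-36420) + 110904/34294) + 327)*(-205598 + 51582))/6 = -½ + (((-64151*(-1/36420) + 110904*(1/34294)) + 327)*(-154016))/6 = -½ + (((64151/36420 + 55452/17147) + 327)*(-154016))/6 = -½ + ((3119559037/624493740 + 327)*(-154016))/6 = -½ + ((207329012017/624493740)*(-154016))/6 = -½ + (⅙)*(-7982996278702568/156123435) = -½ - 3991498139351284/468370305 = -7982996747072873/936740610 ≈ -8.5221e+6)
U - k(-437) = -7982996747072873/936740610 - (-28)*(-437) = -7982996747072873/936740610 - 1*12236 = -7982996747072873/936740610 - 12236 = -7994458705176833/936740610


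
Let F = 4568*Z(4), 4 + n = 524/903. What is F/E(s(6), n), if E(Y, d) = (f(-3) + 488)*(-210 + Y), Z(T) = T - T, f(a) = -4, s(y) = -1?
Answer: 0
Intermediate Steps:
n = -3088/903 (n = -4 + 524/903 = -3088/903 ≈ -3.4197)
Z(T) = 0
E(Y, d) = -101640 + 484*Y (E(Y, d) = (-4 + 488)*(-210 + Y) = 484*(-210 + Y) = -101640 + 484*Y)
F = 0 (F = 4568*0 = 0)
F/E(s(6), n) = 0/(-101640 + 484*(-1)) = 0/(-101640 - 484) = 0/(-102124) = 0*(-1/102124) = 0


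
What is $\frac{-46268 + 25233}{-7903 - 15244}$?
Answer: $\frac{21035}{23147} \approx 0.90876$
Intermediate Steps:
$\frac{-46268 + 25233}{-7903 - 15244} = - \frac{21035}{-23147} = \left(-21035\right) \left(- \frac{1}{23147}\right) = \frac{21035}{23147}$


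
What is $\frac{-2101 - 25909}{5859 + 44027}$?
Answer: $- \frac{14005}{24943} \approx -0.56148$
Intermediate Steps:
$\frac{-2101 - 25909}{5859 + 44027} = \frac{-2101 - 25909}{49886} = \left(-28010\right) \frac{1}{49886} = - \frac{14005}{24943}$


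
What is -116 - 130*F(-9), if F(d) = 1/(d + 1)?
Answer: -399/4 ≈ -99.750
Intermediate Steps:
F(d) = 1/(1 + d)
-116 - 130*F(-9) = -116 - 130/(1 - 9) = -116 - 130/(-8) = -116 - 130*(-⅛) = -116 + 65/4 = -399/4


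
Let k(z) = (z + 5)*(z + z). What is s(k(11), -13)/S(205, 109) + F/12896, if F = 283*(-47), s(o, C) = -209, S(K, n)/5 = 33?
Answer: -444539/193440 ≈ -2.2981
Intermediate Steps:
S(K, n) = 165 (S(K, n) = 5*33 = 165)
k(z) = 2*z*(5 + z) (k(z) = (5 + z)*(2*z) = 2*z*(5 + z))
F = -13301
s(k(11), -13)/S(205, 109) + F/12896 = -209/165 - 13301/12896 = -209*1/165 - 13301*1/12896 = -19/15 - 13301/12896 = -444539/193440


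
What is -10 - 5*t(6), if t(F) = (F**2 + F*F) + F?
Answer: -400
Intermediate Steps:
t(F) = F + 2*F**2 (t(F) = (F**2 + F**2) + F = 2*F**2 + F = F + 2*F**2)
-10 - 5*t(6) = -10 - 30*(1 + 2*6) = -10 - 30*(1 + 12) = -10 - 30*13 = -10 - 5*78 = -10 - 390 = -400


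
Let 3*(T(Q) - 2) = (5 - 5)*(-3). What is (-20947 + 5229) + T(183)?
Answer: -15716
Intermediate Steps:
T(Q) = 2 (T(Q) = 2 + ((5 - 5)*(-3))/3 = 2 + (0*(-3))/3 = 2 + (1/3)*0 = 2 + 0 = 2)
(-20947 + 5229) + T(183) = (-20947 + 5229) + 2 = -15718 + 2 = -15716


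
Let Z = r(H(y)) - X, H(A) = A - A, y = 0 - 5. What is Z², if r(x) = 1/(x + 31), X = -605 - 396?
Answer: 962985024/961 ≈ 1.0021e+6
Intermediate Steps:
X = -1001
y = -5
H(A) = 0
r(x) = 1/(31 + x)
Z = 31032/31 (Z = 1/(31 + 0) - 1*(-1001) = 1/31 + 1001 = 31032/31 ≈ 1001.0)
Z² = (31032/31)² = 962985024/961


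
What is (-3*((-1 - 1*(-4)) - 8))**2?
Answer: 225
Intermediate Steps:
(-3*((-1 - 1*(-4)) - 8))**2 = (-3*((-1 + 4) - 8))**2 = (-3*(3 - 8))**2 = (-3*(-5))**2 = 15**2 = 225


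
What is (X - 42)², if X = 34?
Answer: 64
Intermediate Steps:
(X - 42)² = (34 - 42)² = (-8)² = 64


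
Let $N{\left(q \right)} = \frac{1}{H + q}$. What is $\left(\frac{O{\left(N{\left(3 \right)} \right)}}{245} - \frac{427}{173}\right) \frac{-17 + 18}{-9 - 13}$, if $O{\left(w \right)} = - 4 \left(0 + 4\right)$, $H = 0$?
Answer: $\frac{107383}{932470} \approx 0.11516$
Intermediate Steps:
$N{\left(q \right)} = \frac{1}{q}$ ($N{\left(q \right)} = \frac{1}{0 + q} = \frac{1}{q}$)
$O{\left(w \right)} = -16$ ($O{\left(w \right)} = \left(-4\right) 4 = -16$)
$\left(\frac{O{\left(N{\left(3 \right)} \right)}}{245} - \frac{427}{173}\right) \frac{-17 + 18}{-9 - 13} = \left(- \frac{16}{245} - \frac{427}{173}\right) \frac{-17 + 18}{-9 - 13} = \left(\left(-16\right) \frac{1}{245} - \frac{427}{173}\right) 1 \frac{1}{-22} = \left(- \frac{16}{245} - \frac{427}{173}\right) 1 \left(- \frac{1}{22}\right) = \left(- \frac{107383}{42385}\right) \left(- \frac{1}{22}\right) = \frac{107383}{932470}$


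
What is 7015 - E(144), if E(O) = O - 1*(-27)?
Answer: 6844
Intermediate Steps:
E(O) = 27 + O (E(O) = O + 27 = 27 + O)
7015 - E(144) = 7015 - (27 + 144) = 7015 - 1*171 = 7015 - 171 = 6844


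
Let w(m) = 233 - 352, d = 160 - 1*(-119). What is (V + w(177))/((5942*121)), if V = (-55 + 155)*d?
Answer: 27781/718982 ≈ 0.038639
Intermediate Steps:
d = 279 (d = 160 + 119 = 279)
w(m) = -119
V = 27900 (V = (-55 + 155)*279 = 100*279 = 27900)
(V + w(177))/((5942*121)) = (27900 - 119)/((5942*121)) = 27781/718982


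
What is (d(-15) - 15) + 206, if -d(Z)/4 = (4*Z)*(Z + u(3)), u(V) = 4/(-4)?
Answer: -3649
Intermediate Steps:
u(V) = -1 (u(V) = 4*(-¼) = -1)
d(Z) = -16*Z*(-1 + Z) (d(Z) = -4*4*Z*(Z - 1) = -4*4*Z*(-1 + Z) = -16*Z*(-1 + Z))
(d(-15) - 15) + 206 = (16*(-15)*(1 - 1*(-15)) - 15) + 206 = (16*(-15)*(1 + 15) - 15) + 206 = (16*(-15)*16 - 15) + 206 = (-3840 - 15) + 206 = -3855 + 206 = -3649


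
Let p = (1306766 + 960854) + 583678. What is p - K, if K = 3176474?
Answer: -325176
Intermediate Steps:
p = 2851298 (p = 2267620 + 583678 = 2851298)
p - K = 2851298 - 1*3176474 = 2851298 - 3176474 = -325176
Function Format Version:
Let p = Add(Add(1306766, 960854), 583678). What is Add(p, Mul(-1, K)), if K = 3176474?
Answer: -325176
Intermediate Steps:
p = 2851298 (p = Add(2267620, 583678) = 2851298)
Add(p, Mul(-1, K)) = Add(2851298, Mul(-1, 3176474)) = Add(2851298, -3176474) = -325176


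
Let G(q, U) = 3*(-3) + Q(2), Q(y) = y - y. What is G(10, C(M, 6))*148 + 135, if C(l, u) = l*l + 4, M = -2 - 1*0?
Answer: -1197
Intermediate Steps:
Q(y) = 0
M = -2 (M = -2 + 0 = -2)
C(l, u) = 4 + l² (C(l, u) = l² + 4 = 4 + l²)
G(q, U) = -9 (G(q, U) = 3*(-3) + 0 = -9 + 0 = -9)
G(10, C(M, 6))*148 + 135 = -9*148 + 135 = -1332 + 135 = -1197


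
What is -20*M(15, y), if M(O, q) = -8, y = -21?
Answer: 160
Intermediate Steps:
-20*M(15, y) = -20*(-8) = 160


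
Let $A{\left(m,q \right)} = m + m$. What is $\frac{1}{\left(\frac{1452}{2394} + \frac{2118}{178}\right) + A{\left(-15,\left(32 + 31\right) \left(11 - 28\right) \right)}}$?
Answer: $- \frac{35511}{621251} \approx -0.05716$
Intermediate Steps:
$A{\left(m,q \right)} = 2 m$
$\frac{1}{\left(\frac{1452}{2394} + \frac{2118}{178}\right) + A{\left(-15,\left(32 + 31\right) \left(11 - 28\right) \right)}} = \frac{1}{\left(\frac{1452}{2394} + \frac{2118}{178}\right) + 2 \left(-15\right)} = \frac{1}{\left(1452 \cdot \frac{1}{2394} + 2118 \cdot \frac{1}{178}\right) - 30} = \frac{1}{\left(\frac{242}{399} + \frac{1059}{89}\right) - 30} = \frac{1}{\frac{444079}{35511} - 30} = \frac{1}{- \frac{621251}{35511}} = - \frac{35511}{621251}$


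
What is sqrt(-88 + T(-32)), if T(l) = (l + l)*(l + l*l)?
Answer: 6*I*sqrt(1766) ≈ 252.14*I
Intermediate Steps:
T(l) = 2*l*(l + l**2) (T(l) = (2*l)*(l + l**2) = 2*l*(l + l**2))
sqrt(-88 + T(-32)) = sqrt(-88 + 2*(-32)**2*(1 - 32)) = sqrt(-88 + 2*1024*(-31)) = sqrt(-88 - 63488) = sqrt(-63576) = 6*I*sqrt(1766)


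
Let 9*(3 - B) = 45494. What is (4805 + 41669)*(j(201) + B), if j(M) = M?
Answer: -2028961892/9 ≈ -2.2544e+8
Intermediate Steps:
B = -45467/9 (B = 3 - ⅑*45494 = 3 - 45494/9 = -45467/9 ≈ -5051.9)
(4805 + 41669)*(j(201) + B) = (4805 + 41669)*(201 - 45467/9) = 46474*(-43658/9) = -2028961892/9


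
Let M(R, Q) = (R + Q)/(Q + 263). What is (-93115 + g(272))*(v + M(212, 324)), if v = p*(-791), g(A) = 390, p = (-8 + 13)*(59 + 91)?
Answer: 32290295668150/587 ≈ 5.5009e+10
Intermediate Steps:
p = 750 (p = 5*150 = 750)
v = -593250 (v = 750*(-791) = -593250)
M(R, Q) = (Q + R)/(263 + Q)
(-93115 + g(272))*(v + M(212, 324)) = (-93115 + 390)*(-593250 + (324 + 212)/(263 + 324)) = -92725*(-593250 + 536/587) = -92725*(-348237214/587) = 32290295668150/587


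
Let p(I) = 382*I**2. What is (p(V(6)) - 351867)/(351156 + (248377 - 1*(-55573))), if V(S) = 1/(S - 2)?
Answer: -2814745/5240848 ≈ -0.53708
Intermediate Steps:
V(S) = 1/(-2 + S)
(p(V(6)) - 351867)/(351156 + (248377 - 1*(-55573))) = (382*(1/(-2 + 6))**2 - 351867)/(351156 + (248377 - 1*(-55573))) = (382*(1/4)**2 - 351867)/(351156 + (248377 + 55573)) = (382*(1/4)**2 - 351867)/(351156 + 303950) = (382*(1/16) - 351867)/655106 = (191/8 - 351867)*(1/655106) = -2814745/8*1/655106 = -2814745/5240848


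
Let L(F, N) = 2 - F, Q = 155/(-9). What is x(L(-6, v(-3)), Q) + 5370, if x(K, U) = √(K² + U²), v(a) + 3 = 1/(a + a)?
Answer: 5370 + √29209/9 ≈ 5389.0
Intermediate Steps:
Q = -155/9 (Q = 155*(-⅑) = -155/9 ≈ -17.222)
v(a) = -3 + 1/(2*a) (v(a) = -3 + 1/(a + a) = -3 + 1/(2*a))
x(L(-6, v(-3)), Q) + 5370 = √((2 - 1*(-6))² + (-155/9)²) + 5370 = √((2 + 6)² + 24025/81) + 5370 = √(8² + 24025/81) + 5370 = √(64 + 24025/81) + 5370 = √(29209/81) + 5370 = √29209/9 + 5370 = 5370 + √29209/9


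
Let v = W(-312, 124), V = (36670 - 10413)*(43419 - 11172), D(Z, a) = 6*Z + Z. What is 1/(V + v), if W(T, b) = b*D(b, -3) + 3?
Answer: 1/846817114 ≈ 1.1809e-9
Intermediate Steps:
D(Z, a) = 7*Z
V = 846709479 (V = 26257*32247 = 846709479)
W(T, b) = 3 + 7*b² (W(T, b) = b*(7*b) + 3 = 7*b² + 3 = 3 + 7*b²)
v = 107635 (v = 3 + 7*124² = 3 + 7*15376 = 3 + 107632 = 107635)
1/(V + v) = 1/(846709479 + 107635) = 1/846817114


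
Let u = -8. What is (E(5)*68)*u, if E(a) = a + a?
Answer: -5440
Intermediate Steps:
E(a) = 2*a
(E(5)*68)*u = ((2*5)*68)*(-8) = (10*68)*(-8) = 680*(-8) = -5440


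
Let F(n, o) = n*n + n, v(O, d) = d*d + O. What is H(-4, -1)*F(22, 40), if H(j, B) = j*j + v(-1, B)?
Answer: 8096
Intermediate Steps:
v(O, d) = O + d**2 (v(O, d) = d**2 + O = O + d**2)
H(j, B) = -1 + B**2 + j**2 (H(j, B) = j*j + (-1 + B**2) = j**2 + (-1 + B**2) = -1 + B**2 + j**2)
F(n, o) = n + n**2 (F(n, o) = n**2 + n = n + n**2)
H(-4, -1)*F(22, 40) = (-1 + (-1)**2 + (-4)**2)*(22*(1 + 22)) = (-1 + 1 + 16)*(22*23) = 16*506 = 8096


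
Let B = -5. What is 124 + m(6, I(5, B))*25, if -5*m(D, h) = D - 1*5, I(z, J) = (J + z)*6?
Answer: 119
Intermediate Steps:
I(z, J) = 6*J + 6*z
m(D, h) = 1 - D/5 (m(D, h) = -(D - 1*5)/5 = -(D - 5)/5 = -(-5 + D)/5 = 1 - D/5)
124 + m(6, I(5, B))*25 = 124 + (1 - ⅕*6)*25 = 124 + (1 - 6/5)*25 = 124 - ⅕*25 = 124 - 5 = 119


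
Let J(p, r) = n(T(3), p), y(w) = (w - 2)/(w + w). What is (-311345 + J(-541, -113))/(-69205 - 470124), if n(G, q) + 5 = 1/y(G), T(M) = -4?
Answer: 934046/1617987 ≈ 0.57729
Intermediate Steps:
y(w) = (-2 + w)/(2*w) (y(w) = (-2 + w)/((2*w)) = (-2 + w)*(1/(2*w)) = (-2 + w)/(2*w))
n(G, q) = -5 + 2*G/(-2 + G) (n(G, q) = -5 + 1/((-2 + G)/(2*G)) = -5 + 2*G/(-2 + G))
J(p, r) = -11/3 (J(p, r) = (10 - 3*(-4))/(-2 - 4) = (10 + 12)/(-6) = -1/6*22 = -11/3)
(-311345 + J(-541, -113))/(-69205 - 470124) = (-311345 - 11/3)/(-69205 - 470124) = -934046/3/(-539329) = -934046/3*(-1/539329) = 934046/1617987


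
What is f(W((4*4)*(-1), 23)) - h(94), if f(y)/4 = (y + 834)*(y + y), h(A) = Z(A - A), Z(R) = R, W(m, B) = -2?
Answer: -13312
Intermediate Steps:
h(A) = 0 (h(A) = A - A = 0)
f(y) = 8*y*(834 + y) (f(y) = 4*((y + 834)*(y + y)) = 4*((834 + y)*(2*y)) = 4*(2*y*(834 + y)) = 8*y*(834 + y))
f(W((4*4)*(-1), 23)) - h(94) = 8*(-2)*(834 - 2) - 1*0 = 8*(-2)*832 + 0 = -13312 + 0 = -13312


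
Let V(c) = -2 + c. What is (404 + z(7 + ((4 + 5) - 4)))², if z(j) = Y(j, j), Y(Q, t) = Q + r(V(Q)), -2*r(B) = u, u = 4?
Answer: 171396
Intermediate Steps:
r(B) = -2 (r(B) = -½*4 = -2)
Y(Q, t) = -2 + Q (Y(Q, t) = Q - 2 = -2 + Q)
z(j) = -2 + j
(404 + z(7 + ((4 + 5) - 4)))² = (404 + (-2 + (7 + ((4 + 5) - 4))))² = (404 + (-2 + (7 + (9 - 4))))² = (404 + (-2 + (7 + 5)))² = (404 + (-2 + 12))² = (404 + 10)² = 414² = 171396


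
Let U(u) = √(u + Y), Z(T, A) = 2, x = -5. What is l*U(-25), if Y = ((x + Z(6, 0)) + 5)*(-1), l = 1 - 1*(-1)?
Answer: 6*I*√3 ≈ 10.392*I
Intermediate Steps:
l = 2 (l = 1 + 1 = 2)
Y = -2 (Y = ((-5 + 2) + 5)*(-1) = (-3 + 5)*(-1) = 2*(-1) = -2)
U(u) = √(-2 + u) (U(u) = √(u - 2) = √(-2 + u))
l*U(-25) = 2*√(-2 - 25) = 2*√(-27) = 2*(3*I*√3) = 6*I*√3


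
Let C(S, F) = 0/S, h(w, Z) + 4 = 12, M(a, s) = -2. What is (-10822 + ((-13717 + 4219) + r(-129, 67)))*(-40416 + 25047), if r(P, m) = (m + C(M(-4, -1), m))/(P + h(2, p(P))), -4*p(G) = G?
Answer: 37789097403/121 ≈ 3.1231e+8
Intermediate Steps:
p(G) = -G/4
h(w, Z) = 8 (h(w, Z) = -4 + 12 = 8)
C(S, F) = 0
r(P, m) = m/(8 + P) (r(P, m) = (m + 0)/(P + 8) = m/(8 + P))
(-10822 + ((-13717 + 4219) + r(-129, 67)))*(-40416 + 25047) = (-10822 + ((-13717 + 4219) + 67/(8 - 129)))*(-40416 + 25047) = (-10822 + (-9498 + 67/(-121)))*(-15369) = (-10822 + (-9498 + 67*(-1/121)))*(-15369) = (-10822 + (-9498 - 67/121))*(-15369) = (-10822 - 1149325/121)*(-15369) = -2458787/121*(-15369) = 37789097403/121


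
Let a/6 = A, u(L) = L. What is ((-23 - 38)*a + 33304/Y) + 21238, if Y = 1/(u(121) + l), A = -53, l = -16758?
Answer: -554038012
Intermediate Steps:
a = -318 (a = 6*(-53) = -318)
Y = -1/16637 (Y = 1/(121 - 16758) = 1/(-16637) = -1/16637 ≈ -6.0107e-5)
((-23 - 38)*a + 33304/Y) + 21238 = ((-23 - 38)*(-318) + 33304/(-1/16637)) + 21238 = (-61*(-318) + 33304*(-16637)) + 21238 = (19398 - 554078648) + 21238 = -554059250 + 21238 = -554038012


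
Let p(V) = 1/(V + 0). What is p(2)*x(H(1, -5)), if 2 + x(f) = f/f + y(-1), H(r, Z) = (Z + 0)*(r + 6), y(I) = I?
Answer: -1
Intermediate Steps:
p(V) = 1/V
H(r, Z) = Z*(6 + r)
x(f) = -2 (x(f) = -2 + (f/f - 1) = -2 + (1 - 1) = -2 + 0 = -2)
p(2)*x(H(1, -5)) = -2/2 = (½)*(-2) = -1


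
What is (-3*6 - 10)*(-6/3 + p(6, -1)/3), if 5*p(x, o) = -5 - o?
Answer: 952/15 ≈ 63.467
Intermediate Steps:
p(x, o) = -1 - o/5 (p(x, o) = (-5 - o)/5 = -1 - o/5)
(-3*6 - 10)*(-6/3 + p(6, -1)/3) = (-3*6 - 10)*(-6/3 + (-1 - ⅕*(-1))/3) = (-18 - 10)*(-6*⅓ + (-1 + ⅕)*(⅓)) = -28*(-2 - ⅘*⅓) = -28*(-2 - 4/15) = -28*(-34/15) = 952/15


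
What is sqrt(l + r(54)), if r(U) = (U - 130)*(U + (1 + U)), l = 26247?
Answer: sqrt(17963) ≈ 134.03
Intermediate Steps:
r(U) = (1 + 2*U)*(-130 + U) (r(U) = (-130 + U)*(1 + 2*U) = (1 + 2*U)*(-130 + U))
sqrt(l + r(54)) = sqrt(26247 + (-130 - 259*54 + 2*54**2)) = sqrt(26247 + (-130 - 13986 + 2*2916)) = sqrt(26247 + (-130 - 13986 + 5832)) = sqrt(26247 - 8284) = sqrt(17963)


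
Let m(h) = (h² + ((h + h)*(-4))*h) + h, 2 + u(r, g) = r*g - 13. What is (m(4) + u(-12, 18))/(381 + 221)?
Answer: -339/602 ≈ -0.56312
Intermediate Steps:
u(r, g) = -15 + g*r (u(r, g) = -2 + (r*g - 13) = -2 + (g*r - 13) = -2 + (-13 + g*r) = -15 + g*r)
m(h) = h - 7*h² (m(h) = (h² + ((2*h)*(-4))*h) + h = (h² + (-8*h)*h) + h = (h² - 8*h²) + h = -7*h² + h = h - 7*h²)
(m(4) + u(-12, 18))/(381 + 221) = (4*(1 - 7*4) + (-15 + 18*(-12)))/(381 + 221) = (4*(1 - 28) + (-15 - 216))/602 = (4*(-27) - 231)*(1/602) = (-108 - 231)*(1/602) = -339*1/602 = -339/602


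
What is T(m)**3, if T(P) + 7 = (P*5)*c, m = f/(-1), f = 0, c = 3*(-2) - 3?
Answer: -343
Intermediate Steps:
c = -9 (c = -6 - 3 = -9)
m = 0 (m = 0/(-1) = 0*(-1) = 0)
T(P) = -7 - 45*P (T(P) = -7 + (P*5)*(-9) = -7 + (5*P)*(-9) = -7 - 45*P)
T(m)**3 = (-7 - 45*0)**3 = (-7 + 0)**3 = (-7)**3 = -343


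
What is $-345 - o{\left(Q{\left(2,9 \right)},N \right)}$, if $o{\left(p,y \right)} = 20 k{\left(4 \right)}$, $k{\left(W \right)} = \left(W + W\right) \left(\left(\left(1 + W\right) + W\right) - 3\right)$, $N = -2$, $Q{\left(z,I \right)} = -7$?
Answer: $-1305$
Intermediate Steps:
$k{\left(W \right)} = 2 W \left(-2 + 2 W\right)$ ($k{\left(W \right)} = 2 W \left(\left(1 + 2 W\right) - 3\right) = 2 W \left(-2 + 2 W\right)$)
$o{\left(p,y \right)} = 960$ ($o{\left(p,y \right)} = 20 \cdot 4 \cdot 4 \left(-1 + 4\right) = 20 \cdot 4 \cdot 4 \cdot 3 = 20 \cdot 48 = 960$)
$-345 - o{\left(Q{\left(2,9 \right)},N \right)} = -345 - 960 = -1305$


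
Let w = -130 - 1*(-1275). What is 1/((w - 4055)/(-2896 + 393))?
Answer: 2503/2910 ≈ 0.86014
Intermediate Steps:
w = 1145 (w = -130 + 1275 = 1145)
1/((w - 4055)/(-2896 + 393)) = 1/((1145 - 4055)/(-2896 + 393)) = 1/(-2910/(-2503)) = 1/(-2910*(-1/2503)) = 1/(2910/2503) = 2503/2910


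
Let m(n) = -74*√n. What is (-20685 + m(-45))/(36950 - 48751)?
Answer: 20685/11801 + 222*I*√5/11801 ≈ 1.7528 + 0.042065*I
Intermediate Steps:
(-20685 + m(-45))/(36950 - 48751) = (-20685 - 222*I*√5)/(36950 - 48751) = (-20685 - 222*I*√5)/(-11801) = (-20685 - 222*I*√5)*(-1/11801) = 20685/11801 + 222*I*√5/11801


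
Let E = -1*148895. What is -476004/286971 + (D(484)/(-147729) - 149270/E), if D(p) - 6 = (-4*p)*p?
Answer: 104044419894136/18296363844669 ≈ 5.6866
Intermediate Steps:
D(p) = 6 - 4*p**2 (D(p) = 6 + (-4*p)*p = 6 - 4*p**2)
E = -148895
-476004/286971 + (D(484)/(-147729) - 149270/E) = -476004/286971 + ((6 - 4*484**2)/(-147729) - 149270/(-148895)) = -476004*1/286971 + ((6 - 4*234256)*(-1/147729) - 149270*(-1/148895)) = -158668/95657 + ((6 - 937024)*(-1/147729) + 29854/29779) = -158668/95657 + (-937018*(-1/147729) + 29854/29779) = -158668/95657 + (937018/147729 + 29854/29779) = -158668/95657 + 32313760588/4399221891 = 104044419894136/18296363844669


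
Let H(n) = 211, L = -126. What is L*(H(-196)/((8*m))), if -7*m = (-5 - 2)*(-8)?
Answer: 13293/32 ≈ 415.41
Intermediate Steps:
m = -8 (m = -(-5 - 2)*(-8)/7 = -(-1)*(-8) = -⅐*56 = -8)
L*(H(-196)/((8*m))) = -26586/(8*(-8)) = -26586/(-64) = -26586*(-1)/64 = -126*(-211/64) = 13293/32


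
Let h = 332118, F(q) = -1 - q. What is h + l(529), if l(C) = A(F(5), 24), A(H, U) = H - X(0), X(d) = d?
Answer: 332112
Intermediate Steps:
A(H, U) = H (A(H, U) = H - 1*0 = H + 0 = H)
l(C) = -6 (l(C) = -1 - 1*5 = -1 - 5 = -6)
h + l(529) = 332118 - 6 = 332112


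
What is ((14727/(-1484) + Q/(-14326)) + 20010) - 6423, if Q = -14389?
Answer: 144333529741/10629892 ≈ 13578.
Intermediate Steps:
((14727/(-1484) + Q/(-14326)) + 20010) - 6423 = ((14727/(-1484) - 14389/(-14326)) + 20010) - 6423 = ((14727*(-1/1484) - 14389*(-1/14326)) + 20010) - 6423 = ((-14727/1484 + 14389/14326) + 20010) - 6423 = (-94812863/10629892 + 20010) - 6423 = 212609326057/10629892 - 6423 = 144333529741/10629892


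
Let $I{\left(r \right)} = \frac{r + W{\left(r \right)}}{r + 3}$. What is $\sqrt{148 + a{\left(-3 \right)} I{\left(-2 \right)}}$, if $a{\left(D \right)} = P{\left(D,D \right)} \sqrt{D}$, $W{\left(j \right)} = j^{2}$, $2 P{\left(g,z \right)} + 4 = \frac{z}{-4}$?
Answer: $\frac{\sqrt{592 - 13 i \sqrt{3}}}{2} \approx 12.168 - 0.23132 i$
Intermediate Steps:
$P{\left(g,z \right)} = -2 - \frac{z}{8}$ ($P{\left(g,z \right)} = -2 + \frac{z \frac{1}{-4}}{2} = -2 + \frac{z \left(- \frac{1}{4}\right)}{2} = -2 + \frac{\left(- \frac{1}{4}\right) z}{2} = -2 - \frac{z}{8}$)
$I{\left(r \right)} = \frac{r + r^{2}}{3 + r}$ ($I{\left(r \right)} = \frac{r + r^{2}}{r + 3} = \frac{r + r^{2}}{3 + r}$)
$a{\left(D \right)} = \sqrt{D} \left(-2 - \frac{D}{8}\right)$ ($a{\left(D \right)} = \left(-2 - \frac{D}{8}\right) \sqrt{D} = \sqrt{D} \left(-2 - \frac{D}{8}\right)$)
$\sqrt{148 + a{\left(-3 \right)} I{\left(-2 \right)}} = \sqrt{148 + \frac{\sqrt{-3} \left(-16 - -3\right)}{8} \left(- \frac{2 \left(1 - 2\right)}{3 - 2}\right)} = \sqrt{148 + \frac{i \sqrt{3} \left(-16 + 3\right)}{8} \left(\left(-2\right) 1^{-1} \left(-1\right)\right)} = \sqrt{148 + \frac{1}{8} i \sqrt{3} \left(-13\right) \left(\left(-2\right) 1 \left(-1\right)\right)} = \sqrt{148 + - \frac{13 i \sqrt{3}}{8} \cdot 2} = \sqrt{148 - \frac{13 i \sqrt{3}}{4}}$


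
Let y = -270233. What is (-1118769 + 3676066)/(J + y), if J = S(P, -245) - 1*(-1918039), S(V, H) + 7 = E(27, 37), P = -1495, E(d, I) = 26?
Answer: 2557297/1647825 ≈ 1.5519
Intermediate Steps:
S(V, H) = 19 (S(V, H) = -7 + 26 = 19)
J = 1918058 (J = 19 - 1*(-1918039) = 19 + 1918039 = 1918058)
(-1118769 + 3676066)/(J + y) = (-1118769 + 3676066)/(1918058 - 270233) = 2557297/1647825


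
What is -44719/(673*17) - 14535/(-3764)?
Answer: -2027381/43063924 ≈ -0.047078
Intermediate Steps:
-44719/(673*17) - 14535/(-3764) = -44719/11441 - 14535*(-1/3764) = -44719*1/11441 + 14535/3764 = -44719/11441 + 14535/3764 = -2027381/43063924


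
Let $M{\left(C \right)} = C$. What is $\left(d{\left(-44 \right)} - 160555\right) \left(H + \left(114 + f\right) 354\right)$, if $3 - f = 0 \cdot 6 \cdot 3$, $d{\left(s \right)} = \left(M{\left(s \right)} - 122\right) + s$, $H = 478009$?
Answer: $-83505681655$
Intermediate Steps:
$d{\left(s \right)} = -122 + 2 s$ ($d{\left(s \right)} = \left(s - 122\right) + s = \left(-122 + s\right) + s = -122 + 2 s$)
$f = 3$ ($f = 3 - 0 \cdot 6 \cdot 3 = 3 - 0 \cdot 3 = 3 - 0 = 3 + 0 = 3$)
$\left(d{\left(-44 \right)} - 160555\right) \left(H + \left(114 + f\right) 354\right) = \left(\left(-122 + 2 \left(-44\right)\right) - 160555\right) \left(478009 + \left(114 + 3\right) 354\right) = \left(\left(-122 - 88\right) - 160555\right) \left(478009 + 117 \cdot 354\right) = \left(-210 - 160555\right) \left(478009 + 41418\right) = \left(-160765\right) 519427 = -83505681655$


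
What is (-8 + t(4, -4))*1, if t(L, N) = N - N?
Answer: -8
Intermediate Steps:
t(L, N) = 0
(-8 + t(4, -4))*1 = (-8 + 0)*1 = -8*1 = -8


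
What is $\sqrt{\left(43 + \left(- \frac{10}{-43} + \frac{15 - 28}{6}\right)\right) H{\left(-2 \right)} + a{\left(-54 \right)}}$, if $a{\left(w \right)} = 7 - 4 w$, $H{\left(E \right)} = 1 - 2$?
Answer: $\frac{\sqrt{12110262}}{258} \approx 13.488$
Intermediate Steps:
$H{\left(E \right)} = -1$
$\sqrt{\left(43 + \left(- \frac{10}{-43} + \frac{15 - 28}{6}\right)\right) H{\left(-2 \right)} + a{\left(-54 \right)}} = \sqrt{\left(43 + \left(- \frac{10}{-43} + \frac{15 - 28}{6}\right)\right) \left(-1\right) + \left(7 - -216\right)} = \sqrt{\left(43 + \left(\left(-10\right) \left(- \frac{1}{43}\right) + \left(15 - 28\right) \frac{1}{6}\right)\right) \left(-1\right) + \left(7 + 216\right)} = \sqrt{\left(43 + \left(\frac{10}{43} - \frac{13}{6}\right)\right) \left(-1\right) + 223} = \sqrt{\left(43 - \frac{499}{258}\right) \left(-1\right) + 223} = \sqrt{\frac{10595}{258} \left(-1\right) + 223} = \sqrt{- \frac{10595}{258} + 223} = \sqrt{\frac{46939}{258}} = \frac{\sqrt{12110262}}{258}$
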